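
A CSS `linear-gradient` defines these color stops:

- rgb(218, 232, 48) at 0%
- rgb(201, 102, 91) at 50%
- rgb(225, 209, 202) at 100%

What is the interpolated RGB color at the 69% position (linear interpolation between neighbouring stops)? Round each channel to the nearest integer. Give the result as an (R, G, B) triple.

(210, 143, 133)

69% lies between the 50% and 100% stops, so the local fraction is t = (69 − 50)/(100 − 50) = 19/50 ≈ 0.38.
R = 201 + 0.38 × (225 − 201) = 210.12 → 210
G = 102 + 0.38 × (209 − 102) = 142.66 → 143
B = 91 + 0.38 × (202 − 91) = 133.18 → 133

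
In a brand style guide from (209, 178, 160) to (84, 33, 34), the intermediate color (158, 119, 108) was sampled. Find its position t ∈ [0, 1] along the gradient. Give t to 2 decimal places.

0.41

Invert the lerp on the G channel (largest span, 145): t = (119 − 178) / (33 − 178) = -59/-145 = 0.4069.
Check on R: (158 − 209)/(84 − 209) = 0.408 ✓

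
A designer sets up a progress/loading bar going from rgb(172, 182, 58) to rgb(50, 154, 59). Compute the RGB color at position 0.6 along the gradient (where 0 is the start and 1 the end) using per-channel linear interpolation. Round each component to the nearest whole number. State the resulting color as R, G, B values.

(99, 165, 59)

R = 172 + 0.6 × (50 − 172) = 172 + 0.6 × -122 = 98.8 → 99
G = 182 + 0.6 × (154 − 182) = 182 + 0.6 × -28 = 165.2 → 165
B = 58 + 0.6 × (59 − 58) = 58 + 0.6 × 1 = 58.6 → 59
So the blended color is (99, 165, 59), about #63a53b.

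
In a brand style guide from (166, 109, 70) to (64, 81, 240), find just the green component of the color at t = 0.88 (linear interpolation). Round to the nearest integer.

G = 109 + 0.88 × (81 − 109) = 84.36 → 84

84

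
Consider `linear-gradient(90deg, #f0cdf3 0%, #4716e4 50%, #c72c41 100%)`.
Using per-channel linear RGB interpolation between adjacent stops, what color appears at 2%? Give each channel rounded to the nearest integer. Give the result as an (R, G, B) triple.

(233, 198, 242)

2% lies between the 0% and 50% stops, so the local fraction is t = (2 − 0)/(50 − 0) = 2/50 ≈ 0.04.
#f0cdf3 → (240, 205, 243); #4716e4 → (71, 22, 228).
R = 240 + 0.04 × (71 − 240) = 233.24 → 233
G = 205 + 0.04 × (22 − 205) = 197.68 → 198
B = 243 + 0.04 × (228 − 243) = 242.4 → 242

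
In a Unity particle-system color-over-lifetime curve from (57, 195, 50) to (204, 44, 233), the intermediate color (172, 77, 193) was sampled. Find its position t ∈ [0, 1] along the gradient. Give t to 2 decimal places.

Invert the lerp on the B channel (largest span, 183): t = (193 − 50) / (233 − 50) = 143/183 = 0.78142.
Check on R: (172 − 57)/(204 − 57) = 0.7823 ✓

0.78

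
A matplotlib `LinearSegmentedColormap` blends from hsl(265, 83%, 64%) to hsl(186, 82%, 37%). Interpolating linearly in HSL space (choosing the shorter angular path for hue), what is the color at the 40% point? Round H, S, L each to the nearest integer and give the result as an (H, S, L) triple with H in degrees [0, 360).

(233, 83, 53)

Hue arc: Δh = 186 − 265 = -79° (|Δh| ≤ 180, already the shorter path).
H = 265 + 0.4 × (-79) = 233.4 → 233°
S = 83 + 0.4 × (82 − 83) = 82.6 → 83%
L = 64 + 0.4 × (37 − 64) = 53.2 → 53%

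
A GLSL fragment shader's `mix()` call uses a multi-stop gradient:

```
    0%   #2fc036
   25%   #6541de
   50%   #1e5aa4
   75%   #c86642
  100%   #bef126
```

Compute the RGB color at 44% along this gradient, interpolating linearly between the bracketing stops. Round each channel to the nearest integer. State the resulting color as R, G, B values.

(47, 84, 178)

44% lies between the 25% and 50% stops, so the local fraction is t = (44 − 25)/(50 − 25) = 19/25 ≈ 0.76.
#6541de → (101, 65, 222); #1e5aa4 → (30, 90, 164).
R = 101 + 0.76 × (30 − 101) = 47.04 → 47
G = 65 + 0.76 × (90 − 65) = 84 → 84
B = 222 + 0.76 × (164 − 222) = 177.92 → 178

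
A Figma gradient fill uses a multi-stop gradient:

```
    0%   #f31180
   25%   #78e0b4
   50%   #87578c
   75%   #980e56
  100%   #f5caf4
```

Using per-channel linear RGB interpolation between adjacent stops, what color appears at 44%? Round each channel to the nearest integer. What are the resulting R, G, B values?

(131, 120, 150)

44% lies between the 25% and 50% stops, so the local fraction is t = (44 − 25)/(50 − 25) = 19/25 ≈ 0.76.
#78e0b4 → (120, 224, 180); #87578c → (135, 87, 140).
R = 120 + 0.76 × (135 − 120) = 131.4 → 131
G = 224 + 0.76 × (87 − 224) = 119.88 → 120
B = 180 + 0.76 × (140 − 180) = 149.6 → 150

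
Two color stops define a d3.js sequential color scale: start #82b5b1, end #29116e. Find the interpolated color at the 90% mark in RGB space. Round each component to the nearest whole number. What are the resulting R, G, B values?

#82b5b1 → (130, 181, 177); #29116e → (41, 17, 110).
90% corresponds to t = 0.9.
R = 130 + 0.9 × (41 − 130) = 130 + 0.9 × -89 = 49.9 → 50
G = 181 + 0.9 × (17 − 181) = 181 + 0.9 × -164 = 33.4 → 33
B = 177 + 0.9 × (110 − 177) = 177 + 0.9 × -67 = 116.7 → 117
So the blended color is (50, 33, 117), about #322175.

(50, 33, 117)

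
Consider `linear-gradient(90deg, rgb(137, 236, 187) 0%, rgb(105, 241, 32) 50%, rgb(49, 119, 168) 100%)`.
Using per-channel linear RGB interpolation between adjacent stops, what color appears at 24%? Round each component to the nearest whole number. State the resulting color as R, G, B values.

(122, 238, 113)

24% lies between the 0% and 50% stops, so the local fraction is t = (24 − 0)/(50 − 0) = 24/50 ≈ 0.48.
R = 137 + 0.48 × (105 − 137) = 121.64 → 122
G = 236 + 0.48 × (241 − 236) = 238.4 → 238
B = 187 + 0.48 × (32 − 187) = 112.6 → 113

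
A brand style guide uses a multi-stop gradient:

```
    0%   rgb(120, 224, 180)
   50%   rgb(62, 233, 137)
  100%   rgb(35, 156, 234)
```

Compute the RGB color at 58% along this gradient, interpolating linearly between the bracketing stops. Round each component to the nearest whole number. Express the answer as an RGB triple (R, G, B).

(58, 221, 153)

58% lies between the 50% and 100% stops, so the local fraction is t = (58 − 50)/(100 − 50) = 8/50 ≈ 0.16.
R = 62 + 0.16 × (35 − 62) = 57.68 → 58
G = 233 + 0.16 × (156 − 233) = 220.68 → 221
B = 137 + 0.16 × (234 − 137) = 152.52 → 153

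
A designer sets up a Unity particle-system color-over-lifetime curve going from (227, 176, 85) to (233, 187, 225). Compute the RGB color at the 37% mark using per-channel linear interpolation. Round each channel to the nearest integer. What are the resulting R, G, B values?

37% corresponds to t = 0.37.
R = 227 + 0.37 × (233 − 227) = 227 + 0.37 × 6 = 229.22 → 229
G = 176 + 0.37 × (187 − 176) = 176 + 0.37 × 11 = 180.07 → 180
B = 85 + 0.37 × (225 − 85) = 85 + 0.37 × 140 = 136.8 → 137

(229, 180, 137)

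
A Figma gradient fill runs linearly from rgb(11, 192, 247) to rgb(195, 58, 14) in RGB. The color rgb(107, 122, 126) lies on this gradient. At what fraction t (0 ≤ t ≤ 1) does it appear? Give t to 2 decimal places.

Invert the lerp on the B channel (largest span, 233): t = (126 − 247) / (14 − 247) = -121/-233 = 0.51931.
Check on R: (107 − 11)/(195 − 11) = 0.5217 ✓

0.52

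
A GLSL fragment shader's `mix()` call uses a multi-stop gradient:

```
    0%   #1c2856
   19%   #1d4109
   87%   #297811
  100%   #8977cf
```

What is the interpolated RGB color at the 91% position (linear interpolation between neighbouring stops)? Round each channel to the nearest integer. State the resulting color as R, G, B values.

91% lies between the 87% and 100% stops, so the local fraction is t = (91 − 87)/(100 − 87) = 4/13 ≈ 0.3077.
#297811 → (41, 120, 17); #8977cf → (137, 119, 207).
R = 41 + 0.3077 × (137 − 41) = 70.539 → 71
G = 120 + 0.3077 × (119 − 120) = 119.692 → 120
B = 17 + 0.3077 × (207 − 17) = 75.463 → 75

(71, 120, 75)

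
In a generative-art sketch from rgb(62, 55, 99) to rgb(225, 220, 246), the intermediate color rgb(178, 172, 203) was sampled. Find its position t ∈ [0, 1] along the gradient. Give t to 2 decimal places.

Invert the lerp on the G channel (largest span, 165): t = (172 − 55) / (220 − 55) = 117/165 = 0.70909.
Check on R: (178 − 62)/(225 − 62) = 0.7117 ✓

0.71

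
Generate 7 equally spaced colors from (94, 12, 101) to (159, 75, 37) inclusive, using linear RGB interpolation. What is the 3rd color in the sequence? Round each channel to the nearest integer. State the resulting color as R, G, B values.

With 7 swatches and endpoints inclusive, swatch 3 sits at t = (3 − 1)/(7 − 1) = 2/6 ≈ 0.3333.
R = 94 + 0.3333 × (159 − 94) = 115.665 → 116
G = 12 + 0.3333 × (75 − 12) = 32.998 → 33
B = 101 + 0.3333 × (37 − 101) = 79.669 → 80

(116, 33, 80)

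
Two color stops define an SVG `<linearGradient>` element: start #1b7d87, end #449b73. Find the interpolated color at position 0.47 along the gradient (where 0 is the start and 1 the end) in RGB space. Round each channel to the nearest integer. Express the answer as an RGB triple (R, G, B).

#1b7d87 → (27, 125, 135); #449b73 → (68, 155, 115).
R = 27 + 0.47 × (68 − 27) = 27 + 0.47 × 41 = 46.27 → 46
G = 125 + 0.47 × (155 − 125) = 125 + 0.47 × 30 = 139.1 → 139
B = 135 + 0.47 × (115 − 135) = 135 + 0.47 × -20 = 125.6 → 126

(46, 139, 126)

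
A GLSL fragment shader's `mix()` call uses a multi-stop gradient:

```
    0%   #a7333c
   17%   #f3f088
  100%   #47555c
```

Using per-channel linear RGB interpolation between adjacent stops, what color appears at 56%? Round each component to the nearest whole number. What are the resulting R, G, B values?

(162, 167, 115)

56% lies between the 17% and 100% stops, so the local fraction is t = (56 − 17)/(100 − 17) = 39/83 ≈ 0.4699.
#f3f088 → (243, 240, 136); #47555c → (71, 85, 92).
R = 243 + 0.4699 × (71 − 243) = 162.177 → 162
G = 240 + 0.4699 × (85 − 240) = 167.166 → 167
B = 136 + 0.4699 × (92 − 136) = 115.324 → 115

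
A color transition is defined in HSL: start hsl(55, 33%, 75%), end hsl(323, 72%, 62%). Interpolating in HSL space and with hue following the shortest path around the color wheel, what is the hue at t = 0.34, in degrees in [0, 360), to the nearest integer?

Hue: 323 − 55 = 268°, but |268| > 180 so the shorter arc goes the other way: Δh = 268 − 360 = -92°.
H = 55 + 0.34 × (-92) = 23.72 → 24°

24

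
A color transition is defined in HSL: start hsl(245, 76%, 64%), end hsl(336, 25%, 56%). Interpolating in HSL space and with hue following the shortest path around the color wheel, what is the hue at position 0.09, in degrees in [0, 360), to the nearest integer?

253

Hue arc: Δh = 336 − 245 = 91° (|Δh| ≤ 180, already the shorter path).
H = 245 + 0.09 × (91) = 253.19 → 253°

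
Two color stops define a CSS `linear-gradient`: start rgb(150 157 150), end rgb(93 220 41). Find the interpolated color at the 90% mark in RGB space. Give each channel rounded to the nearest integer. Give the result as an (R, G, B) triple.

(99, 214, 52)

90% corresponds to t = 0.9.
R = 150 + 0.9 × (93 − 150) = 150 + 0.9 × -57 = 98.7 → 99
G = 157 + 0.9 × (220 − 157) = 157 + 0.9 × 63 = 213.7 → 214
B = 150 + 0.9 × (41 − 150) = 150 + 0.9 × -109 = 51.9 → 52
So the blended color is (99, 214, 52), about #63d634.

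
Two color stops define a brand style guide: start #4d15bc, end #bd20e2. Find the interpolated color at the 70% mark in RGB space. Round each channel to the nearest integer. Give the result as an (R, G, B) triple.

(155, 29, 215)

#4d15bc → (77, 21, 188); #bd20e2 → (189, 32, 226).
70% corresponds to t = 0.7.
R = 77 + 0.7 × (189 − 77) = 77 + 0.7 × 112 = 155.4 → 155
G = 21 + 0.7 × (32 − 21) = 21 + 0.7 × 11 = 28.7 → 29
B = 188 + 0.7 × (226 − 188) = 188 + 0.7 × 38 = 214.6 → 215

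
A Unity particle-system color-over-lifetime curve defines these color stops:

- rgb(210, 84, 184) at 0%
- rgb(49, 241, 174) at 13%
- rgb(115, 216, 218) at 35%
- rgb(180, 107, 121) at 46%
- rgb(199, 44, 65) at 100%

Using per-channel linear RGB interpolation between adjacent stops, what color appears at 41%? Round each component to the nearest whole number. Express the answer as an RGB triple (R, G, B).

(150, 157, 165)

41% lies between the 35% and 46% stops, so the local fraction is t = (41 − 35)/(46 − 35) = 6/11 ≈ 0.5455.
R = 115 + 0.5455 × (180 − 115) = 150.457 → 150
G = 216 + 0.5455 × (107 − 216) = 156.541 → 157
B = 218 + 0.5455 × (121 − 218) = 165.087 → 165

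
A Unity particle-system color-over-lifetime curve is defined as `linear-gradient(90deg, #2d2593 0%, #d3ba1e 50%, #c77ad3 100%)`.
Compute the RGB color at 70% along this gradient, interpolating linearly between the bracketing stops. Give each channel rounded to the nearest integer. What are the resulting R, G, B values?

70% lies between the 50% and 100% stops, so the local fraction is t = (70 − 50)/(100 − 50) = 20/50 ≈ 0.4.
#d3ba1e → (211, 186, 30); #c77ad3 → (199, 122, 211).
R = 211 + 0.4 × (199 − 211) = 206.2 → 206
G = 186 + 0.4 × (122 − 186) = 160.4 → 160
B = 30 + 0.4 × (211 − 30) = 102.4 → 102

(206, 160, 102)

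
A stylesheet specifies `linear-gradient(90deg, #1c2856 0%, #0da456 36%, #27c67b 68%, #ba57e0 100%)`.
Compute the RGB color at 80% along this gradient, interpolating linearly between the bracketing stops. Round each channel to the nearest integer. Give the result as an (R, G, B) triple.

80% lies between the 68% and 100% stops, so the local fraction is t = (80 − 68)/(100 − 68) = 12/32 ≈ 0.375.
#27c67b → (39, 198, 123); #ba57e0 → (186, 87, 224).
R = 39 + 0.375 × (186 − 39) = 94.125 → 94
G = 198 + 0.375 × (87 − 198) = 156.375 → 156
B = 123 + 0.375 × (224 − 123) = 160.875 → 161

(94, 156, 161)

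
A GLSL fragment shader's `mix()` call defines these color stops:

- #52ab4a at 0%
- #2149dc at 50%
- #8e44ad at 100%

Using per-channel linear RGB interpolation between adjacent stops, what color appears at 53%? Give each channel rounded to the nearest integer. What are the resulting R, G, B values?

(40, 73, 217)

53% lies between the 50% and 100% stops, so the local fraction is t = (53 − 50)/(100 − 50) = 3/50 ≈ 0.06.
#2149dc → (33, 73, 220); #8e44ad → (142, 68, 173).
R = 33 + 0.06 × (142 − 33) = 39.54 → 40
G = 73 + 0.06 × (68 − 73) = 72.7 → 73
B = 220 + 0.06 × (173 − 220) = 217.18 → 217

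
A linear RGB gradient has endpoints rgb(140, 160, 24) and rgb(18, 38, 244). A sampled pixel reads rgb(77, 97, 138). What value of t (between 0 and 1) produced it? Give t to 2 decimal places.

Invert the lerp on the B channel (largest span, 220): t = (138 − 24) / (244 − 24) = 114/220 = 0.51818.
Check on R: (77 − 140)/(18 − 140) = 0.5164 ✓

0.52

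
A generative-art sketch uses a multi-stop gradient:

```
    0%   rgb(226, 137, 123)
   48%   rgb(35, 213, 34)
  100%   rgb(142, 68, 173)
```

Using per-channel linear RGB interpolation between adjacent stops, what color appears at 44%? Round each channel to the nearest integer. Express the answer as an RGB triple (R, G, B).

(51, 207, 41)

44% lies between the 0% and 48% stops, so the local fraction is t = (44 − 0)/(48 − 0) = 44/48 ≈ 0.9167.
R = 226 + 0.9167 × (35 − 226) = 50.91 → 51
G = 137 + 0.9167 × (213 − 137) = 206.669 → 207
B = 123 + 0.9167 × (34 − 123) = 41.414 → 41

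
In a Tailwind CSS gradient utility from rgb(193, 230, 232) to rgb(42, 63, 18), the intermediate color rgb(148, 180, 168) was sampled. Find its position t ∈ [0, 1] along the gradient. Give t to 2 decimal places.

Invert the lerp on the B channel (largest span, 214): t = (168 − 232) / (18 − 232) = -64/-214 = 0.29907.
Check on R: (148 − 193)/(42 − 193) = 0.298 ✓

0.30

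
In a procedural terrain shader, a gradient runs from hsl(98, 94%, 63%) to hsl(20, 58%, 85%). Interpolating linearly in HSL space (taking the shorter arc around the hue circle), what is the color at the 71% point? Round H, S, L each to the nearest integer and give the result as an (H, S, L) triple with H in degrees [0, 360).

(43, 68, 79)

Hue arc: Δh = 20 − 98 = -78° (|Δh| ≤ 180, already the shorter path).
H = 98 + 0.71 × (-78) = 42.62 → 43°
S = 94 + 0.71 × (58 − 94) = 68.44 → 68%
L = 63 + 0.71 × (85 − 63) = 78.62 → 79%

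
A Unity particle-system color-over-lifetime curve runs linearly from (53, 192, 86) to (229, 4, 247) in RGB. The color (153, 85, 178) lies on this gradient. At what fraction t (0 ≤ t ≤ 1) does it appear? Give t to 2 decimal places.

0.57

Invert the lerp on the G channel (largest span, 188): t = (85 − 192) / (4 − 192) = -107/-188 = 0.56915.
Check on R: (153 − 53)/(229 − 53) = 0.5682 ✓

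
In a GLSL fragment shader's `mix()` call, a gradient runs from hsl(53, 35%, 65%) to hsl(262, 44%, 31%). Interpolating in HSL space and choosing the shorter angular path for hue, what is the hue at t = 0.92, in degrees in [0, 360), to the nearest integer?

Hue: 262 − 53 = 209°, but |209| > 180 so the shorter arc goes the other way: Δh = 209 − 360 = -151°.
H = 53 + 0.92 × (-151) = -85.92 → -86 → -86 mod 360 = 274°

274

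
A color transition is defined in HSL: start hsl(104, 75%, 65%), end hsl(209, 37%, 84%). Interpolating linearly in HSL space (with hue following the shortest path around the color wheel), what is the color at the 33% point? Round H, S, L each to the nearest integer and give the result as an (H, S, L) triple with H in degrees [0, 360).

(139, 62, 71)

Hue arc: Δh = 209 − 104 = 105° (|Δh| ≤ 180, already the shorter path).
H = 104 + 0.33 × (105) = 138.65 → 139°
S = 75 + 0.33 × (37 − 75) = 62.46 → 62%
L = 65 + 0.33 × (84 − 65) = 71.27 → 71%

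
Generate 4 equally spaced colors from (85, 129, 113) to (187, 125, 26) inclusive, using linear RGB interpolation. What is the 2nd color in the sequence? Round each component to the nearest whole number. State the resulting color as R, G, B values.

(119, 128, 84)

With 4 swatches and endpoints inclusive, swatch 2 sits at t = (2 − 1)/(4 − 1) = 1/3 ≈ 0.3333.
R = 85 + 0.3333 × (187 − 85) = 118.997 → 119
G = 129 + 0.3333 × (125 − 129) = 127.667 → 128
B = 113 + 0.3333 × (26 − 113) = 84.003 → 84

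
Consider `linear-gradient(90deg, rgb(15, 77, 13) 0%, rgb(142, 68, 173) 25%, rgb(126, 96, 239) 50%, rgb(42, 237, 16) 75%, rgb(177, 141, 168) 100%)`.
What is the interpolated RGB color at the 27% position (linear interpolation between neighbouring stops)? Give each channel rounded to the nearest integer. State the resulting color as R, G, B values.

27% lies between the 25% and 50% stops, so the local fraction is t = (27 − 25)/(50 − 25) = 2/25 ≈ 0.08.
R = 142 + 0.08 × (126 − 142) = 140.72 → 141
G = 68 + 0.08 × (96 − 68) = 70.24 → 70
B = 173 + 0.08 × (239 − 173) = 178.28 → 178

(141, 70, 178)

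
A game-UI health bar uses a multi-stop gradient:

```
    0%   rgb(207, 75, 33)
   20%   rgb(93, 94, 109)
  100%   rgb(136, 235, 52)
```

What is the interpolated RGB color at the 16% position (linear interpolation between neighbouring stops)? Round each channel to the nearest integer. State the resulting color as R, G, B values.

(116, 90, 94)

16% lies between the 0% and 20% stops, so the local fraction is t = (16 − 0)/(20 − 0) = 16/20 ≈ 0.8.
R = 207 + 0.8 × (93 − 207) = 115.8 → 116
G = 75 + 0.8 × (94 − 75) = 90.2 → 90
B = 33 + 0.8 × (109 − 33) = 93.8 → 94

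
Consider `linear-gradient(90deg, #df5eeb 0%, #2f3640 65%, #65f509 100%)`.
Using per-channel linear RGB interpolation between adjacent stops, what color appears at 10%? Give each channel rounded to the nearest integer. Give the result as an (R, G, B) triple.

10% lies between the 0% and 65% stops, so the local fraction is t = (10 − 0)/(65 − 0) = 10/65 ≈ 0.1538.
#df5eeb → (223, 94, 235); #2f3640 → (47, 54, 64).
R = 223 + 0.1538 × (47 − 223) = 195.931 → 196
G = 94 + 0.1538 × (54 − 94) = 87.848 → 88
B = 235 + 0.1538 × (64 − 235) = 208.7 → 209

(196, 88, 209)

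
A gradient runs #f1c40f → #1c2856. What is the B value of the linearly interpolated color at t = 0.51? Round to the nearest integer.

51

B₁ = 15 (from #f1c40f), B₂ = 86 (from #1c2856).
B = 15 + 0.51 × (86 − 15) = 51.21 → 51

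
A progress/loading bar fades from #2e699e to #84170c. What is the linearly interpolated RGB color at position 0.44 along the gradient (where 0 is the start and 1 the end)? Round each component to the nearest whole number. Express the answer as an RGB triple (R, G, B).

#2e699e → (46, 105, 158); #84170c → (132, 23, 12).
R = 46 + 0.44 × (132 − 46) = 46 + 0.44 × 86 = 83.84 → 84
G = 105 + 0.44 × (23 − 105) = 105 + 0.44 × -82 = 68.92 → 69
B = 158 + 0.44 × (12 − 158) = 158 + 0.44 × -146 = 93.76 → 94

(84, 69, 94)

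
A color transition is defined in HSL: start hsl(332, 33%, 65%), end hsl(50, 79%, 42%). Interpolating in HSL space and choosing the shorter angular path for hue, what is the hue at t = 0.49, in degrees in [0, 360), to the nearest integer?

10

Hue: 50 − 332 = -282°, but |-282| > 180 so the shorter arc goes the other way: Δh = -282 + 360 = 78°.
H = 332 + 0.49 × (78) = 370.22 → 370 → 370 mod 360 = 10°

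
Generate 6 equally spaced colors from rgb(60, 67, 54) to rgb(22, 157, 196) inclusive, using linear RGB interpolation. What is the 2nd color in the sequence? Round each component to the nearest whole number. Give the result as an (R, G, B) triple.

With 6 swatches and endpoints inclusive, swatch 2 sits at t = (2 − 1)/(6 − 1) = 1/5 ≈ 0.2.
R = 60 + 0.2 × (22 − 60) = 52.4 → 52
G = 67 + 0.2 × (157 − 67) = 85 → 85
B = 54 + 0.2 × (196 − 54) = 82.4 → 82

(52, 85, 82)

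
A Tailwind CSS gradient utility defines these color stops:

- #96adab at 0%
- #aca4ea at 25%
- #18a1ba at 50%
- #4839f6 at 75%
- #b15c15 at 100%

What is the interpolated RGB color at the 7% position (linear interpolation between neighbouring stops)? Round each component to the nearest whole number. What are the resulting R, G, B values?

7% lies between the 0% and 25% stops, so the local fraction is t = (7 − 0)/(25 − 0) = 7/25 ≈ 0.28.
#96adab → (150, 173, 171); #aca4ea → (172, 164, 234).
R = 150 + 0.28 × (172 − 150) = 156.16 → 156
G = 173 + 0.28 × (164 − 173) = 170.48 → 170
B = 171 + 0.28 × (234 − 171) = 188.64 → 189

(156, 170, 189)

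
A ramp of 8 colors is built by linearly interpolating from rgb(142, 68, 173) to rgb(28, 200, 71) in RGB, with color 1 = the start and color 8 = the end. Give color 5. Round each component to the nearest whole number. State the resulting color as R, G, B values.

With 8 swatches and endpoints inclusive, swatch 5 sits at t = (5 − 1)/(8 − 1) = 4/7 ≈ 0.5714.
R = 142 + 0.5714 × (28 − 142) = 76.86 → 77
G = 68 + 0.5714 × (200 − 68) = 143.425 → 143
B = 173 + 0.5714 × (71 − 173) = 114.717 → 115

(77, 143, 115)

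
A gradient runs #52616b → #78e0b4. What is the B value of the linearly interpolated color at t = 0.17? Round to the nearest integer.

119

B₁ = 107 (from #52616b), B₂ = 180 (from #78e0b4).
B = 107 + 0.17 × (180 − 107) = 119.41 → 119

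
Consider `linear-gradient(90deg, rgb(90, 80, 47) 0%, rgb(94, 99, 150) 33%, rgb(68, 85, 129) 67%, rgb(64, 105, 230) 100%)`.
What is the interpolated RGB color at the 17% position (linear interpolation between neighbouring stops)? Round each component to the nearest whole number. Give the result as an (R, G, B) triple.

17% lies between the 0% and 33% stops, so the local fraction is t = (17 − 0)/(33 − 0) = 17/33 ≈ 0.5152.
R = 90 + 0.5152 × (94 − 90) = 92.061 → 92
G = 80 + 0.5152 × (99 − 80) = 89.789 → 90
B = 47 + 0.5152 × (150 − 47) = 100.066 → 100

(92, 90, 100)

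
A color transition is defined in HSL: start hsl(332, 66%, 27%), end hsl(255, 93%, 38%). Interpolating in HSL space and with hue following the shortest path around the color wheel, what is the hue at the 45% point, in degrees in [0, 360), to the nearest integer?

Hue arc: Δh = 255 − 332 = -77° (|Δh| ≤ 180, already the shorter path).
H = 332 + 0.45 × (-77) = 297.35 → 297°

297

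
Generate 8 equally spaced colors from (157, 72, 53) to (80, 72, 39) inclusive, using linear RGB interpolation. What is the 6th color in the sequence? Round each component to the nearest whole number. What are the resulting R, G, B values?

(102, 72, 43)

With 8 swatches and endpoints inclusive, swatch 6 sits at t = (6 − 1)/(8 − 1) = 5/7 ≈ 0.7143.
R = 157 + 0.7143 × (80 − 157) = 101.999 → 102
G = 72 + 0.7143 × (72 − 72) = 72 → 72
B = 53 + 0.7143 × (39 − 53) = 43 → 43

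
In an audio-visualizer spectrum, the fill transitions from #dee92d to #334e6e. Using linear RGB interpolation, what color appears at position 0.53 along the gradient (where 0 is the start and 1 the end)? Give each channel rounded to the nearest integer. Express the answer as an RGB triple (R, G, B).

(131, 151, 79)

#dee92d → (222, 233, 45); #334e6e → (51, 78, 110).
R = 222 + 0.53 × (51 − 222) = 222 + 0.53 × -171 = 131.37 → 131
G = 233 + 0.53 × (78 − 233) = 233 + 0.53 × -155 = 150.85 → 151
B = 45 + 0.53 × (110 − 45) = 45 + 0.53 × 65 = 79.45 → 79
So the blended color is (131, 151, 79), about #83974f.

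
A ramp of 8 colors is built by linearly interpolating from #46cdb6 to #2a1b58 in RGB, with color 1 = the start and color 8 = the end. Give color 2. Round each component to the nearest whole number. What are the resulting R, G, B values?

With 8 swatches and endpoints inclusive, swatch 2 sits at t = (2 − 1)/(8 − 1) = 1/7 ≈ 0.1429.
#46cdb6 → (70, 205, 182); #2a1b58 → (42, 27, 88).
R = 70 + 0.1429 × (42 − 70) = 65.999 → 66
G = 205 + 0.1429 × (27 − 205) = 179.564 → 180
B = 182 + 0.1429 × (88 − 182) = 168.567 → 169

(66, 180, 169)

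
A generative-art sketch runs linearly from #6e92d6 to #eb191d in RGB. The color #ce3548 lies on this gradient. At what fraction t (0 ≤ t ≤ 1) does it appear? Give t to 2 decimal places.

0.77

Invert the lerp on the B channel (largest span, 185): t = (72 − 214) / (29 − 214) = -142/-185 = 0.76757.
Check on R: (206 − 110)/(235 − 110) = 0.768 ✓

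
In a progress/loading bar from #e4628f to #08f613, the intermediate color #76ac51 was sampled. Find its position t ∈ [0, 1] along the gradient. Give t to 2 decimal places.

0.50

Invert the lerp on the R channel (largest span, 220): t = (118 − 228) / (8 − 228) = -110/-220 = 0.5.
Check on G: (172 − 98)/(246 − 98) = 0.5 ✓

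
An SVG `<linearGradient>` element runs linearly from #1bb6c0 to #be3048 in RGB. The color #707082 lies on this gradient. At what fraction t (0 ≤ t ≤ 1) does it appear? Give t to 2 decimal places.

Invert the lerp on the R channel (largest span, 163): t = (112 − 27) / (190 − 27) = 85/163 = 0.52147.
Check on G: (112 − 182)/(48 − 182) = 0.5224 ✓

0.52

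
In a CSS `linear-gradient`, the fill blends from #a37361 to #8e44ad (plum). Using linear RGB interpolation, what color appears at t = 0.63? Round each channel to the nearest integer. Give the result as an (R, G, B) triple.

#a37361 → (163, 115, 97); #8e44ad → (142, 68, 173).
R = 163 + 0.63 × (142 − 163) = 163 + 0.63 × -21 = 149.77 → 150
G = 115 + 0.63 × (68 − 115) = 115 + 0.63 × -47 = 85.39 → 85
B = 97 + 0.63 × (173 − 97) = 97 + 0.63 × 76 = 144.88 → 145
So the blended color is (150, 85, 145), about #965591.

(150, 85, 145)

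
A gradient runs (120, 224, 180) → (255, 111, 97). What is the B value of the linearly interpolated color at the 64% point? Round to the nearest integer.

127

B = 180 + 0.64 × (97 − 180) = 126.88 → 127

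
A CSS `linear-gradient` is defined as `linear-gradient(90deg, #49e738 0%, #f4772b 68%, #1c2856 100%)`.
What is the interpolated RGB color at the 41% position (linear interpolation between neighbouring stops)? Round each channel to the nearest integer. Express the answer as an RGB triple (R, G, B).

41% lies between the 0% and 68% stops, so the local fraction is t = (41 − 0)/(68 − 0) = 41/68 ≈ 0.6029.
#49e738 → (73, 231, 56); #f4772b → (244, 119, 43).
R = 73 + 0.6029 × (244 − 73) = 176.096 → 176
G = 231 + 0.6029 × (119 − 231) = 163.475 → 163
B = 56 + 0.6029 × (43 − 56) = 48.162 → 48

(176, 163, 48)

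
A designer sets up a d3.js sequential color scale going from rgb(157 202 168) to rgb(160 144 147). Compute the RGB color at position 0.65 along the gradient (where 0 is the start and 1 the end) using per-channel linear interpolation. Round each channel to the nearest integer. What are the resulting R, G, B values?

(159, 164, 154)

R = 157 + 0.65 × (160 − 157) = 157 + 0.65 × 3 = 158.95 → 159
G = 202 + 0.65 × (144 − 202) = 202 + 0.65 × -58 = 164.3 → 164
B = 168 + 0.65 × (147 − 168) = 168 + 0.65 × -21 = 154.35 → 154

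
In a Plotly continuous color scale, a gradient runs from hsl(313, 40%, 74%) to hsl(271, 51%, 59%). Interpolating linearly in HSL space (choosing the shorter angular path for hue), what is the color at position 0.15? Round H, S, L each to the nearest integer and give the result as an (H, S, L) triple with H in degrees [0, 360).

Hue arc: Δh = 271 − 313 = -42° (|Δh| ≤ 180, already the shorter path).
H = 313 + 0.15 × (-42) = 306.7 → 307°
S = 40 + 0.15 × (51 − 40) = 41.65 → 42%
L = 74 + 0.15 × (59 − 74) = 71.75 → 72%

(307, 42, 72)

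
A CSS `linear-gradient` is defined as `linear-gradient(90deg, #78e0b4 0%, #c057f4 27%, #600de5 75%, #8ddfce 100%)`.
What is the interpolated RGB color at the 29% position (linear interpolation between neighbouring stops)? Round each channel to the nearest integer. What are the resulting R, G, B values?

(188, 84, 243)

29% lies between the 27% and 75% stops, so the local fraction is t = (29 − 27)/(75 − 27) = 2/48 ≈ 0.0417.
#c057f4 → (192, 87, 244); #600de5 → (96, 13, 229).
R = 192 + 0.0417 × (96 − 192) = 187.997 → 188
G = 87 + 0.0417 × (13 − 87) = 83.914 → 84
B = 244 + 0.0417 × (229 − 244) = 243.375 → 243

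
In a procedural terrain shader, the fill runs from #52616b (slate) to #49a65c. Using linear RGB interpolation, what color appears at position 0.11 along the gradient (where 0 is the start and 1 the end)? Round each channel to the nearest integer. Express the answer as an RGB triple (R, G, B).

(81, 105, 105)

#52616b → (82, 97, 107); #49a65c → (73, 166, 92).
R = 82 + 0.11 × (73 − 82) = 82 + 0.11 × -9 = 81.01 → 81
G = 97 + 0.11 × (166 − 97) = 97 + 0.11 × 69 = 104.59 → 105
B = 107 + 0.11 × (92 − 107) = 107 + 0.11 × -15 = 105.35 → 105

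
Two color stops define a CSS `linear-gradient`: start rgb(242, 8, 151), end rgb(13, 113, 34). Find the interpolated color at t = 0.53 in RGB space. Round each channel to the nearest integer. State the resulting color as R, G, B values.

R = 242 + 0.53 × (13 − 242) = 242 + 0.53 × -229 = 120.63 → 121
G = 8 + 0.53 × (113 − 8) = 8 + 0.53 × 105 = 63.65 → 64
B = 151 + 0.53 × (34 − 151) = 151 + 0.53 × -117 = 88.99 → 89

(121, 64, 89)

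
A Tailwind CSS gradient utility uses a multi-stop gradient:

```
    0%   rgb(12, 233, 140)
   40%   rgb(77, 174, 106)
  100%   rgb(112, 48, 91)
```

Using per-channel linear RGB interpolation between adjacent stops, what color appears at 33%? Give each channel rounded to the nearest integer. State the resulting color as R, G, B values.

(66, 184, 112)

33% lies between the 0% and 40% stops, so the local fraction is t = (33 − 0)/(40 − 0) = 33/40 ≈ 0.825.
R = 12 + 0.825 × (77 − 12) = 65.625 → 66
G = 233 + 0.825 × (174 − 233) = 184.325 → 184
B = 140 + 0.825 × (106 − 140) = 111.95 → 112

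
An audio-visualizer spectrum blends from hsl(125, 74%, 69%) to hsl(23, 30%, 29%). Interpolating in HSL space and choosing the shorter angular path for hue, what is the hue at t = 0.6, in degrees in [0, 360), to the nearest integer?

64

Hue arc: Δh = 23 − 125 = -102° (|Δh| ≤ 180, already the shorter path).
H = 125 + 0.6 × (-102) = 63.8 → 64°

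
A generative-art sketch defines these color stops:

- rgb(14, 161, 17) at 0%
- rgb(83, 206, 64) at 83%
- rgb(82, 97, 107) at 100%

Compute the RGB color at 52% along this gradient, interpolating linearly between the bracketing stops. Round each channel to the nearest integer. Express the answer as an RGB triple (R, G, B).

(57, 189, 46)

52% lies between the 0% and 83% stops, so the local fraction is t = (52 − 0)/(83 − 0) = 52/83 ≈ 0.6265.
R = 14 + 0.6265 × (83 − 14) = 57.228 → 57
G = 161 + 0.6265 × (206 − 161) = 189.192 → 189
B = 17 + 0.6265 × (64 − 17) = 46.445 → 46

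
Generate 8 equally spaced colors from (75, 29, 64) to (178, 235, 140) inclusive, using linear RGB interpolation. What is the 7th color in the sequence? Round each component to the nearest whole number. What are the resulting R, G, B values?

(163, 206, 129)

With 8 swatches and endpoints inclusive, swatch 7 sits at t = (7 − 1)/(8 − 1) = 6/7 ≈ 0.8571.
R = 75 + 0.8571 × (178 − 75) = 163.281 → 163
G = 29 + 0.8571 × (235 − 29) = 205.563 → 206
B = 64 + 0.8571 × (140 − 64) = 129.14 → 129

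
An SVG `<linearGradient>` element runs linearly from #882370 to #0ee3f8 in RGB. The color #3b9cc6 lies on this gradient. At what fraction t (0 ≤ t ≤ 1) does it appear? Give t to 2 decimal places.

0.63

Invert the lerp on the G channel (largest span, 192): t = (156 − 35) / (227 − 35) = 121/192 = 0.63021.
Check on R: (59 − 136)/(14 − 136) = 0.6311 ✓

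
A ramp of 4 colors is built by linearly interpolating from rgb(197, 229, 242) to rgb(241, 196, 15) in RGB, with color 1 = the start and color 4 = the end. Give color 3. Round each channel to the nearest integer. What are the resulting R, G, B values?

With 4 swatches and endpoints inclusive, swatch 3 sits at t = (3 − 1)/(4 − 1) = 2/3 ≈ 0.6667.
R = 197 + 0.6667 × (241 − 197) = 226.335 → 226
G = 229 + 0.6667 × (196 − 229) = 206.999 → 207
B = 242 + 0.6667 × (15 − 242) = 90.659 → 91

(226, 207, 91)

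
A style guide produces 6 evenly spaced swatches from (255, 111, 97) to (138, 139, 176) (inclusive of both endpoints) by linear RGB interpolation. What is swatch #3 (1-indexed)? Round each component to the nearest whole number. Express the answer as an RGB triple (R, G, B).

With 6 swatches and endpoints inclusive, swatch 3 sits at t = (3 − 1)/(6 − 1) = 2/5 ≈ 0.4.
R = 255 + 0.4 × (138 − 255) = 208.2 → 208
G = 111 + 0.4 × (139 − 111) = 122.2 → 122
B = 97 + 0.4 × (176 − 97) = 128.6 → 129

(208, 122, 129)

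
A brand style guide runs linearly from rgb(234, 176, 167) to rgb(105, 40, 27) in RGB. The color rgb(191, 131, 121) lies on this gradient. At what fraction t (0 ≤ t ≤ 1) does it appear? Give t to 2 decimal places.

Invert the lerp on the B channel (largest span, 140): t = (121 − 167) / (27 − 167) = -46/-140 = 0.32857.
Check on R: (191 − 234)/(105 − 234) = 0.3333 ✓

0.33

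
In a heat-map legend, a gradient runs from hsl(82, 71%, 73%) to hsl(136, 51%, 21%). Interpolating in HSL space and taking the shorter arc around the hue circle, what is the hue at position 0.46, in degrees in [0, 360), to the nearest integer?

Hue arc: Δh = 136 − 82 = 54° (|Δh| ≤ 180, already the shorter path).
H = 82 + 0.46 × (54) = 106.84 → 107°

107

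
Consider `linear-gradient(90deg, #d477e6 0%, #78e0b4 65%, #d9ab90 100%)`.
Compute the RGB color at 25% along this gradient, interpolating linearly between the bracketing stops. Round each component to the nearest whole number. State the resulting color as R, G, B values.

25% lies between the 0% and 65% stops, so the local fraction is t = (25 − 0)/(65 − 0) = 25/65 ≈ 0.3846.
#d477e6 → (212, 119, 230); #78e0b4 → (120, 224, 180).
R = 212 + 0.3846 × (120 − 212) = 176.617 → 177
G = 119 + 0.3846 × (224 − 119) = 159.383 → 159
B = 230 + 0.3846 × (180 − 230) = 210.77 → 211

(177, 159, 211)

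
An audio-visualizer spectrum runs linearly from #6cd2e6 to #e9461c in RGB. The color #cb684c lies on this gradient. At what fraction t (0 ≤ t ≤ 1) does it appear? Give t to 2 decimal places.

Invert the lerp on the B channel (largest span, 202): t = (76 − 230) / (28 − 230) = -154/-202 = 0.76238.
Check on R: (203 − 108)/(233 − 108) = 0.76 ✓

0.76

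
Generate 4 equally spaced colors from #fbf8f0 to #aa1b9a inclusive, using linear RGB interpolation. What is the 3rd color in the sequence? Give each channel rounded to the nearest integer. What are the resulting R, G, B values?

With 4 swatches and endpoints inclusive, swatch 3 sits at t = (3 − 1)/(4 − 1) = 2/3 ≈ 0.6667.
#fbf8f0 → (251, 248, 240); #aa1b9a → (170, 27, 154).
R = 251 + 0.6667 × (170 − 251) = 196.997 → 197
G = 248 + 0.6667 × (27 − 248) = 100.659 → 101
B = 240 + 0.6667 × (154 − 240) = 182.664 → 183

(197, 101, 183)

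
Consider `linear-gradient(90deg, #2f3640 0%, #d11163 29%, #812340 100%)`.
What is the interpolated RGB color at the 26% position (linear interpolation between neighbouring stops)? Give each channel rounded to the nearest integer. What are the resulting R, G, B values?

26% lies between the 0% and 29% stops, so the local fraction is t = (26 − 0)/(29 − 0) = 26/29 ≈ 0.8966.
#2f3640 → (47, 54, 64); #d11163 → (209, 17, 99).
R = 47 + 0.8966 × (209 − 47) = 192.249 → 192
G = 54 + 0.8966 × (17 − 54) = 20.826 → 21
B = 64 + 0.8966 × (99 − 64) = 95.381 → 95

(192, 21, 95)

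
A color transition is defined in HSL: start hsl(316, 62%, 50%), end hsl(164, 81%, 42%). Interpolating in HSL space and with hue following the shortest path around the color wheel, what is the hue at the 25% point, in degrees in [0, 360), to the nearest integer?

278

Hue arc: Δh = 164 − 316 = -152° (|Δh| ≤ 180, already the shorter path).
H = 316 + 0.25 × (-152) = 278 → 278°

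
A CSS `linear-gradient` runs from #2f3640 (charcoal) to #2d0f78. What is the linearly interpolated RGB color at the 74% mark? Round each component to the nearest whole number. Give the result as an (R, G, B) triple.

#2f3640 → (47, 54, 64); #2d0f78 → (45, 15, 120).
74% corresponds to t = 0.74.
R = 47 + 0.74 × (45 − 47) = 47 + 0.74 × -2 = 45.52 → 46
G = 54 + 0.74 × (15 − 54) = 54 + 0.74 × -39 = 25.14 → 25
B = 64 + 0.74 × (120 − 64) = 64 + 0.74 × 56 = 105.44 → 105

(46, 25, 105)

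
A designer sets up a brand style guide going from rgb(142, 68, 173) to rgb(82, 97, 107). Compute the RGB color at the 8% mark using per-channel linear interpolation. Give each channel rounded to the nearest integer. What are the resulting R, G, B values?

8% corresponds to t = 0.08.
R = 142 + 0.08 × (82 − 142) = 142 + 0.08 × -60 = 137.2 → 137
G = 68 + 0.08 × (97 − 68) = 68 + 0.08 × 29 = 70.32 → 70
B = 173 + 0.08 × (107 − 173) = 173 + 0.08 × -66 = 167.72 → 168

(137, 70, 168)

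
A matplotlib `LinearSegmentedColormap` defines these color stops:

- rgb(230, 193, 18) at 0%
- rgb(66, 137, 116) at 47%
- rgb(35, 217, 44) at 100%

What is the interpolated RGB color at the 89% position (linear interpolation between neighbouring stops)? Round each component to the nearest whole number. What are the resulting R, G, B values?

(41, 200, 59)

89% lies between the 47% and 100% stops, so the local fraction is t = (89 − 47)/(100 − 47) = 42/53 ≈ 0.7925.
R = 66 + 0.7925 × (35 − 66) = 41.433 → 41
G = 137 + 0.7925 × (217 − 137) = 200.4 → 200
B = 116 + 0.7925 × (44 − 116) = 58.94 → 59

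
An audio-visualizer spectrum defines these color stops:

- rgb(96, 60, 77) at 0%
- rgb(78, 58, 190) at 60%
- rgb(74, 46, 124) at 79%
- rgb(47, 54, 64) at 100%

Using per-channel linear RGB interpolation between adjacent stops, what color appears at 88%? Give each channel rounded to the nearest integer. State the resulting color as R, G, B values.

88% lies between the 79% and 100% stops, so the local fraction is t = (88 − 79)/(100 − 79) = 9/21 ≈ 0.4286.
R = 74 + 0.4286 × (47 − 74) = 62.428 → 62
G = 46 + 0.4286 × (54 − 46) = 49.429 → 49
B = 124 + 0.4286 × (64 − 124) = 98.284 → 98

(62, 49, 98)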